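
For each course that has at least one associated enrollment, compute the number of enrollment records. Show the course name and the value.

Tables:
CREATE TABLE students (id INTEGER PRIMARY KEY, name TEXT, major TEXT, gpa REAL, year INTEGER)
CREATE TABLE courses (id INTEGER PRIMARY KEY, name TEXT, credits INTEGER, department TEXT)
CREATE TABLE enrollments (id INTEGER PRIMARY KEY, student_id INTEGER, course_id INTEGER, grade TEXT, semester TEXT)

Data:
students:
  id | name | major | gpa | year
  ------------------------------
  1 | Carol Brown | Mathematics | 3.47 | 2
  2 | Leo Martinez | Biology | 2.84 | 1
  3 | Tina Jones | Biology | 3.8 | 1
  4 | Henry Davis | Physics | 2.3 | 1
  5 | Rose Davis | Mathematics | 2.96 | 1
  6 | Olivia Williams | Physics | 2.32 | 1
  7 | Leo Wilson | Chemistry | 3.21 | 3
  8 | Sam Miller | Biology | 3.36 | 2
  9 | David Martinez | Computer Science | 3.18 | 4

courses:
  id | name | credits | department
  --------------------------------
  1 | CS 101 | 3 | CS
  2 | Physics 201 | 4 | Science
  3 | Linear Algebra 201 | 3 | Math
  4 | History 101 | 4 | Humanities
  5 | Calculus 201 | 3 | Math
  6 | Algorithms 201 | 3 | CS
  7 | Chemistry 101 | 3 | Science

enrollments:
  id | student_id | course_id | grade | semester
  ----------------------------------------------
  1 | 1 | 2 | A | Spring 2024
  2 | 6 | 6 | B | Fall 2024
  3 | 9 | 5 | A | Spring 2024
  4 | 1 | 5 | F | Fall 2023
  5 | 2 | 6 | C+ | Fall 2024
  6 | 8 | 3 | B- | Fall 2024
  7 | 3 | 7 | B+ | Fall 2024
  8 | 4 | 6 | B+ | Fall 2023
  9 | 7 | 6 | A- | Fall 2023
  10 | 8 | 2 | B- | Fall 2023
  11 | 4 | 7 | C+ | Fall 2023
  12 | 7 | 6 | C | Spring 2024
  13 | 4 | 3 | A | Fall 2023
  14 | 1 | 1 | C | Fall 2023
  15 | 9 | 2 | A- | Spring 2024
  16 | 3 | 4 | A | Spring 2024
SELECT p.name, COUNT(*) AS n FROM enrollments c JOIN courses p ON c.course_id = p.id GROUP BY p.id, p.name

Execution result:
name | n
CS 101 | 1
Physics 201 | 3
Linear Algebra 201 | 2
History 101 | 1
Calculus 201 | 2
Algorithms 201 | 5
Chemistry 101 | 2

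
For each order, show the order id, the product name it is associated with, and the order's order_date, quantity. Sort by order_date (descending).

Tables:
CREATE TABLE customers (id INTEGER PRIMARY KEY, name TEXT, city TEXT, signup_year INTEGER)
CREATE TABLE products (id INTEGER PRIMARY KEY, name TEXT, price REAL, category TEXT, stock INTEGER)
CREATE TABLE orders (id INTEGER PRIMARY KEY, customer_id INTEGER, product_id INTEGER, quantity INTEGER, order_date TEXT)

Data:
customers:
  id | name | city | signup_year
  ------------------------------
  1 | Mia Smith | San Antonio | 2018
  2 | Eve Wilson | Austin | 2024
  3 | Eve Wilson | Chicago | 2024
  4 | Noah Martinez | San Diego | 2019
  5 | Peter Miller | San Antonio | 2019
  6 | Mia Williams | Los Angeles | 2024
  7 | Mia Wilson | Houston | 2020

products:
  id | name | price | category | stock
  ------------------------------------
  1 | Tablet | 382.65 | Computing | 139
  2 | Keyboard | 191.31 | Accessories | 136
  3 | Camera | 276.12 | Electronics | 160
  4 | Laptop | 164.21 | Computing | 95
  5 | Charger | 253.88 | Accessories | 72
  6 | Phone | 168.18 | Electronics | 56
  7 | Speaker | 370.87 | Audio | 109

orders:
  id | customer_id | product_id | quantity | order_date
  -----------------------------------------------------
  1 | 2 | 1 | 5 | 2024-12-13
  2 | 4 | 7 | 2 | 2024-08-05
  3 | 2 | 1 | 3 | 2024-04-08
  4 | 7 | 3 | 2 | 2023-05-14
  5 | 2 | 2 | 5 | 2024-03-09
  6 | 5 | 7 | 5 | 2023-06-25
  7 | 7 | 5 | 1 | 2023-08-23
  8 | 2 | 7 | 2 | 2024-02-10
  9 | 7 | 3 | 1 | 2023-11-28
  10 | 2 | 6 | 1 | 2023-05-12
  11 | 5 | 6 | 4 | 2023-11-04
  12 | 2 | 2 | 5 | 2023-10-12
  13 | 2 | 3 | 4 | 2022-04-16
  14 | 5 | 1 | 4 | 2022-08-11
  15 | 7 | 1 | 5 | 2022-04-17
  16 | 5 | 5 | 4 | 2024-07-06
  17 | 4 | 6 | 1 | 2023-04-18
SELECT c.id, p.name AS product, c.order_date, c.quantity FROM orders c JOIN products p ON c.product_id = p.id ORDER BY c.order_date DESC

Execution result:
id | product | order_date | quantity
1 | Tablet | 2024-12-13 | 5
2 | Speaker | 2024-08-05 | 2
16 | Charger | 2024-07-06 | 4
3 | Tablet | 2024-04-08 | 3
5 | Keyboard | 2024-03-09 | 5
8 | Speaker | 2024-02-10 | 2
9 | Camera | 2023-11-28 | 1
11 | Phone | 2023-11-04 | 4
12 | Keyboard | 2023-10-12 | 5
7 | Charger | 2023-08-23 | 1
6 | Speaker | 2023-06-25 | 5
4 | Camera | 2023-05-14 | 2
10 | Phone | 2023-05-12 | 1
17 | Phone | 2023-04-18 | 1
14 | Tablet | 2022-08-11 | 4
15 | Tablet | 2022-04-17 | 5
13 | Camera | 2022-04-16 | 4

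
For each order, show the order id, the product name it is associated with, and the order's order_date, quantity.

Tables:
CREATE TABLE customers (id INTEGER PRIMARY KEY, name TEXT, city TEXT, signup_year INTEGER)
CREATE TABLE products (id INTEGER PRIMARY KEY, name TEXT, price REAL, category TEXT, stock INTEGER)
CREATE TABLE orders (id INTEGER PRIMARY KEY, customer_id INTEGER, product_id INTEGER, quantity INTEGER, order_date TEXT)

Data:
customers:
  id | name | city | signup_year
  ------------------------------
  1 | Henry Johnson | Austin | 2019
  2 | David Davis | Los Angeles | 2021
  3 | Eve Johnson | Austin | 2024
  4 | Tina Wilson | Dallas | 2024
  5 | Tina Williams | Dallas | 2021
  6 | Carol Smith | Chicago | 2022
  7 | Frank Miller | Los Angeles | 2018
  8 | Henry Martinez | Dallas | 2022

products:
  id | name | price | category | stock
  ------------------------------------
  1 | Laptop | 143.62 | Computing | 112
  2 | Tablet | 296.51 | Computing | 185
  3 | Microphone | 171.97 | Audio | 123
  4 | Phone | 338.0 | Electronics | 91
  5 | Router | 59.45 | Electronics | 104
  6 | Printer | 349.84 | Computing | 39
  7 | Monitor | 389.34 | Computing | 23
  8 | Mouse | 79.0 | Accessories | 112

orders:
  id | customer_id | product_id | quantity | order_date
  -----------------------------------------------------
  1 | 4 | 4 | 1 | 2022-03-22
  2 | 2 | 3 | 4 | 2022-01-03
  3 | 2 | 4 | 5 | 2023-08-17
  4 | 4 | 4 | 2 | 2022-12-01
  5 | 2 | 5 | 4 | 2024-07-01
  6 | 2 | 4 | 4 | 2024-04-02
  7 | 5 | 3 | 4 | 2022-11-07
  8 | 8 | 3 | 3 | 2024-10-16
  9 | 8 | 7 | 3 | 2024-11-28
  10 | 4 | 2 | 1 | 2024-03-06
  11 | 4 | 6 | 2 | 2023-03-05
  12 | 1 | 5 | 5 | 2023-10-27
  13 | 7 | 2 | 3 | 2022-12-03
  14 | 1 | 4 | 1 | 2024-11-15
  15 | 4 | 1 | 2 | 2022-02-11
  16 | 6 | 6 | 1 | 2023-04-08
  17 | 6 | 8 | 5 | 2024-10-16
SELECT c.id, p.name AS product, c.order_date, c.quantity FROM orders c JOIN products p ON c.product_id = p.id

Execution result:
id | product | order_date | quantity
1 | Phone | 2022-03-22 | 1
2 | Microphone | 2022-01-03 | 4
3 | Phone | 2023-08-17 | 5
4 | Phone | 2022-12-01 | 2
5 | Router | 2024-07-01 | 4
6 | Phone | 2024-04-02 | 4
7 | Microphone | 2022-11-07 | 4
8 | Microphone | 2024-10-16 | 3
9 | Monitor | 2024-11-28 | 3
10 | Tablet | 2024-03-06 | 1
11 | Printer | 2023-03-05 | 2
12 | Router | 2023-10-27 | 5
13 | Tablet | 2022-12-03 | 3
14 | Phone | 2024-11-15 | 1
15 | Laptop | 2022-02-11 | 2
16 | Printer | 2023-04-08 | 1
17 | Mouse | 2024-10-16 | 5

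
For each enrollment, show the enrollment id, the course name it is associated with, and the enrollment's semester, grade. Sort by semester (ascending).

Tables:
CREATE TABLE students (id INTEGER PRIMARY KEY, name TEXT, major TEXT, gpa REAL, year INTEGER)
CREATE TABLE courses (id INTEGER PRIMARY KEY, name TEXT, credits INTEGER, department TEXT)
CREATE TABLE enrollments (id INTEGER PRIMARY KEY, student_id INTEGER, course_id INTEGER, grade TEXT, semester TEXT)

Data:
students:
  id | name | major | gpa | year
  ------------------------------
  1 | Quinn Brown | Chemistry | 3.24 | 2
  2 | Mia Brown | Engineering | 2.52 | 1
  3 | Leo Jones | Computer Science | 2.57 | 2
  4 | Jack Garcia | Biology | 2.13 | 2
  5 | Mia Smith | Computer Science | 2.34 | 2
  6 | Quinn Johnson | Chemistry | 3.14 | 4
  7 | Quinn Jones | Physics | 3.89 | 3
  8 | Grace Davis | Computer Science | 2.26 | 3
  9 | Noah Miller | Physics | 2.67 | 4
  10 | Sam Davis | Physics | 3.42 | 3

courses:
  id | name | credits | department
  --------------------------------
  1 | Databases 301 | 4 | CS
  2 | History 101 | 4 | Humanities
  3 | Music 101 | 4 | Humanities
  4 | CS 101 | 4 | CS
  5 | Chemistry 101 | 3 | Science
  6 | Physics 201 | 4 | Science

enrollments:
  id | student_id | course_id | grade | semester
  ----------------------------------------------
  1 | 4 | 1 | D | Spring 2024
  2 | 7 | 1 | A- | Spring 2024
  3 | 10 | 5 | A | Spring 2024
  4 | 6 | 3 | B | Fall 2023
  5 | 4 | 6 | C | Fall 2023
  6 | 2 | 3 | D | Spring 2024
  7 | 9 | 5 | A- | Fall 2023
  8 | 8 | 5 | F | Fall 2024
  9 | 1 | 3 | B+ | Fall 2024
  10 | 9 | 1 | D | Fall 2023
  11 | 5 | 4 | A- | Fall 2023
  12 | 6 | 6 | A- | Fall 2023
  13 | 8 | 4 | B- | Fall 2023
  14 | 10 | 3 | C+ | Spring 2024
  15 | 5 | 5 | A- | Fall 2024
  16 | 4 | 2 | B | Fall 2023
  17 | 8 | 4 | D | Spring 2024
SELECT c.id, p.name AS course, c.semester, c.grade FROM enrollments c JOIN courses p ON c.course_id = p.id ORDER BY c.semester ASC

Execution result:
id | course | semester | grade
4 | Music 101 | Fall 2023 | B
5 | Physics 201 | Fall 2023 | C
7 | Chemistry 101 | Fall 2023 | A-
10 | Databases 301 | Fall 2023 | D
11 | CS 101 | Fall 2023 | A-
12 | Physics 201 | Fall 2023 | A-
13 | CS 101 | Fall 2023 | B-
16 | History 101 | Fall 2023 | B
8 | Chemistry 101 | Fall 2024 | F
9 | Music 101 | Fall 2024 | B+
15 | Chemistry 101 | Fall 2024 | A-
1 | Databases 301 | Spring 2024 | D
2 | Databases 301 | Spring 2024 | A-
3 | Chemistry 101 | Spring 2024 | A
6 | Music 101 | Spring 2024 | D
14 | Music 101 | Spring 2024 | C+
17 | CS 101 | Spring 2024 | D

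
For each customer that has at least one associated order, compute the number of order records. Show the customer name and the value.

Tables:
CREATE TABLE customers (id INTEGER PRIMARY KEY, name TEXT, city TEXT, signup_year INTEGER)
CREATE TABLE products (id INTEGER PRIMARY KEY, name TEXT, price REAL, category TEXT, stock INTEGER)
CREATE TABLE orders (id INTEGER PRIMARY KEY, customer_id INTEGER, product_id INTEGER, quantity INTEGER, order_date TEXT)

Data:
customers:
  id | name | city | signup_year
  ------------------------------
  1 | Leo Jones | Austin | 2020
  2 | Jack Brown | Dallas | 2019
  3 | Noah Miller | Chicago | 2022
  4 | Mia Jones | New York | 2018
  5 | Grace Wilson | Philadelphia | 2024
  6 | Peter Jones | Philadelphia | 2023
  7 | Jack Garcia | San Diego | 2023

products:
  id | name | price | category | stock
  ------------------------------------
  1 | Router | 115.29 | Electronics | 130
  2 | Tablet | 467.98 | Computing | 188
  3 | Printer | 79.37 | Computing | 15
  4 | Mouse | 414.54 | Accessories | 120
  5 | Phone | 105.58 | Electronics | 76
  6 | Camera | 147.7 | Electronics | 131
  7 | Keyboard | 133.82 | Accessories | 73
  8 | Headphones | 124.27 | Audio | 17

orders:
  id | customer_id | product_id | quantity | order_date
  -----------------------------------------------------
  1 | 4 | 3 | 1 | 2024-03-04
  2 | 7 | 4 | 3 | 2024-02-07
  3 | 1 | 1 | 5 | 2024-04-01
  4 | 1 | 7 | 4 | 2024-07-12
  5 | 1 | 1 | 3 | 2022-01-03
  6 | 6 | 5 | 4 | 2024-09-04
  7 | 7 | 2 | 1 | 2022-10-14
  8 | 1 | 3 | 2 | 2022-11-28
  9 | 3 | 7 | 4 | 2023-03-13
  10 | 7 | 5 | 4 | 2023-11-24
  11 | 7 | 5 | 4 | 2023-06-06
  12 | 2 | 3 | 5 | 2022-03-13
SELECT p.name, COUNT(*) AS n FROM orders c JOIN customers p ON c.customer_id = p.id GROUP BY p.id, p.name

Execution result:
name | n
Leo Jones | 4
Jack Brown | 1
Noah Miller | 1
Mia Jones | 1
Peter Jones | 1
Jack Garcia | 4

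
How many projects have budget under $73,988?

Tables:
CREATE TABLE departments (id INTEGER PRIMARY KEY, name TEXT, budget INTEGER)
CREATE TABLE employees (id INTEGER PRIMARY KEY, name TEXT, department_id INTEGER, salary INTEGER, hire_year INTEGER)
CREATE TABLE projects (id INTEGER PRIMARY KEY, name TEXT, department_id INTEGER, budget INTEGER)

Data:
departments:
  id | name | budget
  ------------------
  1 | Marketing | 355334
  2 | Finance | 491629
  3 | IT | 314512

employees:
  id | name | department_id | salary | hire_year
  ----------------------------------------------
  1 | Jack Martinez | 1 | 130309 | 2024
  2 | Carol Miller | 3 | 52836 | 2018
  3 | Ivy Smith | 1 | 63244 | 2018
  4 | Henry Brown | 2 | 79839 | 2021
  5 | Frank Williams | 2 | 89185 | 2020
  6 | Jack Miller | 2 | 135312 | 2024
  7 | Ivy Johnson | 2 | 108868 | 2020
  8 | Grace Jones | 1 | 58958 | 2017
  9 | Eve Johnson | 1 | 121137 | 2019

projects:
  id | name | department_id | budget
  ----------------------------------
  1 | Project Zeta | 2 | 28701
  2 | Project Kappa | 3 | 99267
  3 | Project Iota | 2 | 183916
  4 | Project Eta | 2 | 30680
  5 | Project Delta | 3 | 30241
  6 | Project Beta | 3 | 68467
SELECT COUNT(*) FROM projects WHERE budget < 73988

Execution result:
4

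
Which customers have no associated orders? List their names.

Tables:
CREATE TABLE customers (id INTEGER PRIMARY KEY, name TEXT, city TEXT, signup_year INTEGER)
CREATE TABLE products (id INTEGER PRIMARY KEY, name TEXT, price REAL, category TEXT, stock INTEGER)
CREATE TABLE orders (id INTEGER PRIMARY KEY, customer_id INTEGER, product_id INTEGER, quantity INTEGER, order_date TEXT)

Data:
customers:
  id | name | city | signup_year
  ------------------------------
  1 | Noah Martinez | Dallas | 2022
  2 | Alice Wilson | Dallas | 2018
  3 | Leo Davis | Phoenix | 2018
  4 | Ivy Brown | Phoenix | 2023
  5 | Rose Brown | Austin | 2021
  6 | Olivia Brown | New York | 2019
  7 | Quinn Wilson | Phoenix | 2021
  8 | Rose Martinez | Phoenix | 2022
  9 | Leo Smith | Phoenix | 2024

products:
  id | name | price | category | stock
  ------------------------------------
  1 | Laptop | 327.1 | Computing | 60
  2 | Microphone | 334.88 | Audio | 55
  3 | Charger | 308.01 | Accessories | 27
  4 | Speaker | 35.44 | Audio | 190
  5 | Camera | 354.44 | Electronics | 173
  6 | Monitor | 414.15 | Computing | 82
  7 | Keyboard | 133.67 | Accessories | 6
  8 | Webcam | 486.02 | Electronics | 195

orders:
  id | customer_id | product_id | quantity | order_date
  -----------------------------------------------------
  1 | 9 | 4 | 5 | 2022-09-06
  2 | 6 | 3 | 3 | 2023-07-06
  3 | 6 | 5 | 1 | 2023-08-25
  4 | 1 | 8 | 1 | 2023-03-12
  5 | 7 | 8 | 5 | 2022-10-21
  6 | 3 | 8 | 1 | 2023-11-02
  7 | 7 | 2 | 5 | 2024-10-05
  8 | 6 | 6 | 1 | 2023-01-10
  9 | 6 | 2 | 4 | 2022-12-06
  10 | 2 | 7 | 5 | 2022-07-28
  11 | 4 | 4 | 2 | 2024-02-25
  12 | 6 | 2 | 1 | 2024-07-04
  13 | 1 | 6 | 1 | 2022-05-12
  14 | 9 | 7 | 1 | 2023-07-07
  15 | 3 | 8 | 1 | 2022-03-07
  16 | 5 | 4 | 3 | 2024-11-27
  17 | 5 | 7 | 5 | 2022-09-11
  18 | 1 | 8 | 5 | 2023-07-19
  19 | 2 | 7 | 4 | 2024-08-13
SELECT p.name FROM customers p LEFT JOIN orders c ON c.customer_id = p.id WHERE c.id IS NULL

Execution result:
Rose Martinez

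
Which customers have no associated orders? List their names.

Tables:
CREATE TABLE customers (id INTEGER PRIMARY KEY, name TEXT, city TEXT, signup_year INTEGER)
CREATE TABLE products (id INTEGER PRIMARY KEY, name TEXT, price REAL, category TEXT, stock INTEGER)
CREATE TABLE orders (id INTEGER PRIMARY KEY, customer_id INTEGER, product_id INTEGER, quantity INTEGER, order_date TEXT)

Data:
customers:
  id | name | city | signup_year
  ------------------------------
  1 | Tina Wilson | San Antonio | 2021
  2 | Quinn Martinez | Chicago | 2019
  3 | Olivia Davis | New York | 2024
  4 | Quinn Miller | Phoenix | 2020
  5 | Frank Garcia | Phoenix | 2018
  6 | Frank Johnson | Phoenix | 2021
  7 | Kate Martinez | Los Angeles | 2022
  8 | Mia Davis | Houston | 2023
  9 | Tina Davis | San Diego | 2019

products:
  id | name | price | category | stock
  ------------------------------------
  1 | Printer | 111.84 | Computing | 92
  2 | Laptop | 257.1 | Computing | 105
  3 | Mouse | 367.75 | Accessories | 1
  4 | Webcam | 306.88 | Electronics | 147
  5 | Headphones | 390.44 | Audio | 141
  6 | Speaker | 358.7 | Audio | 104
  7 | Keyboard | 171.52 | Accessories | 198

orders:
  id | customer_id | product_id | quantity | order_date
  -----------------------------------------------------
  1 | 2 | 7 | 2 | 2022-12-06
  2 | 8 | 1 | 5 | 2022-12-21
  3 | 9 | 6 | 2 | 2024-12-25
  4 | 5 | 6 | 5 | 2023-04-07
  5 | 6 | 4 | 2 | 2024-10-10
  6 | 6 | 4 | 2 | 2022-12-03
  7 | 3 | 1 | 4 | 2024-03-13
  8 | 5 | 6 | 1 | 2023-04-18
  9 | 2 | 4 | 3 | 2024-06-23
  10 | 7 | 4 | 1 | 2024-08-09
SELECT p.name FROM customers p LEFT JOIN orders c ON c.customer_id = p.id WHERE c.id IS NULL

Execution result:
name
Tina Wilson
Quinn Miller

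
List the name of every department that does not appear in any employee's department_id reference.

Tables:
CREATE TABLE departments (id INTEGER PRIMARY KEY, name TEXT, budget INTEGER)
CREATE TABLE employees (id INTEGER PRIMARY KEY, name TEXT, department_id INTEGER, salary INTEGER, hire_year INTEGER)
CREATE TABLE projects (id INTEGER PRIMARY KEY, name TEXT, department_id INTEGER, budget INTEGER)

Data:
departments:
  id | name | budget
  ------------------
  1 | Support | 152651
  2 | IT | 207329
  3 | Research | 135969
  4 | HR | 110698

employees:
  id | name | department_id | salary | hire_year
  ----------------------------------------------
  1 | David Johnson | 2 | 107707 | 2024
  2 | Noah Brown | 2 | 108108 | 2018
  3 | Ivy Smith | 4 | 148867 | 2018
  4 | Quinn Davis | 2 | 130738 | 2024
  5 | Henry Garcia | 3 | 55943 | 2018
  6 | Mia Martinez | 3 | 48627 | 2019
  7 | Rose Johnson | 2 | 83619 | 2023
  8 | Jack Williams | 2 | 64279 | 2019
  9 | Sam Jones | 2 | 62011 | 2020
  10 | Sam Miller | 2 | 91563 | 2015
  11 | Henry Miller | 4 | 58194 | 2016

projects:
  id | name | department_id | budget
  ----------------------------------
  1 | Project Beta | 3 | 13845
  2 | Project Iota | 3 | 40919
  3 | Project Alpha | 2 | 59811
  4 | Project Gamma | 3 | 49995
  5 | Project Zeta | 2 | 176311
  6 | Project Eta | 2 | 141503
SELECT p.name FROM departments p LEFT JOIN employees c ON c.department_id = p.id WHERE c.id IS NULL

Execution result:
Support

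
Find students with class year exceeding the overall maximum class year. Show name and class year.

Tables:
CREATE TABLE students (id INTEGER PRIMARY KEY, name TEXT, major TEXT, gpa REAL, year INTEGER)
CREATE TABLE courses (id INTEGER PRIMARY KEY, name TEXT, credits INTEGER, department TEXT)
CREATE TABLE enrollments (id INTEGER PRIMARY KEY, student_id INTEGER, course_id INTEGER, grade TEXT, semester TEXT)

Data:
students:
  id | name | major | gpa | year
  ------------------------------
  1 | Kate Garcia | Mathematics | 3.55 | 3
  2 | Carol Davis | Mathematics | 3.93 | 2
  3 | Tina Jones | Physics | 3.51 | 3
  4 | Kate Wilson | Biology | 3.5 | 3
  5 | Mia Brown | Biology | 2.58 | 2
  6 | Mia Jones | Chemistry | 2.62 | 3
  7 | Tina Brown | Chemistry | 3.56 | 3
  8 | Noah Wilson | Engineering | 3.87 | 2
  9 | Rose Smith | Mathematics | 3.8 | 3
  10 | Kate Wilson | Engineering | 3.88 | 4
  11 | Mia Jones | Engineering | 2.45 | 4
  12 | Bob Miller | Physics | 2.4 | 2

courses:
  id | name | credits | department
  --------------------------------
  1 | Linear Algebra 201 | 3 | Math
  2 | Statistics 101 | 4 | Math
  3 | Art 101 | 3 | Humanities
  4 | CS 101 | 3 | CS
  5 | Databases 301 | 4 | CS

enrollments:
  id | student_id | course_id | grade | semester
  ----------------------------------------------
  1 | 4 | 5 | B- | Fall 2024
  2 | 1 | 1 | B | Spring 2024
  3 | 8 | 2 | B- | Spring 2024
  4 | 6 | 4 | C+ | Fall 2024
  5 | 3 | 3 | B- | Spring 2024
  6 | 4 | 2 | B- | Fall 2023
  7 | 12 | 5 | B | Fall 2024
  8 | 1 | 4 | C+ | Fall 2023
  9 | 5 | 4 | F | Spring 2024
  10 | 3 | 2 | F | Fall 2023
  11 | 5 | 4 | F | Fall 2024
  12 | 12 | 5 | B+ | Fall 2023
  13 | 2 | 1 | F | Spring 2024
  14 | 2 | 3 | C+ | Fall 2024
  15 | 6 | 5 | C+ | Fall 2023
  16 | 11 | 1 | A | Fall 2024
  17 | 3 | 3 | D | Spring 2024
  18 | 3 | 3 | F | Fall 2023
SELECT name, year FROM students WHERE year > (SELECT MAX(year) FROM students)

Execution result:
(no rows)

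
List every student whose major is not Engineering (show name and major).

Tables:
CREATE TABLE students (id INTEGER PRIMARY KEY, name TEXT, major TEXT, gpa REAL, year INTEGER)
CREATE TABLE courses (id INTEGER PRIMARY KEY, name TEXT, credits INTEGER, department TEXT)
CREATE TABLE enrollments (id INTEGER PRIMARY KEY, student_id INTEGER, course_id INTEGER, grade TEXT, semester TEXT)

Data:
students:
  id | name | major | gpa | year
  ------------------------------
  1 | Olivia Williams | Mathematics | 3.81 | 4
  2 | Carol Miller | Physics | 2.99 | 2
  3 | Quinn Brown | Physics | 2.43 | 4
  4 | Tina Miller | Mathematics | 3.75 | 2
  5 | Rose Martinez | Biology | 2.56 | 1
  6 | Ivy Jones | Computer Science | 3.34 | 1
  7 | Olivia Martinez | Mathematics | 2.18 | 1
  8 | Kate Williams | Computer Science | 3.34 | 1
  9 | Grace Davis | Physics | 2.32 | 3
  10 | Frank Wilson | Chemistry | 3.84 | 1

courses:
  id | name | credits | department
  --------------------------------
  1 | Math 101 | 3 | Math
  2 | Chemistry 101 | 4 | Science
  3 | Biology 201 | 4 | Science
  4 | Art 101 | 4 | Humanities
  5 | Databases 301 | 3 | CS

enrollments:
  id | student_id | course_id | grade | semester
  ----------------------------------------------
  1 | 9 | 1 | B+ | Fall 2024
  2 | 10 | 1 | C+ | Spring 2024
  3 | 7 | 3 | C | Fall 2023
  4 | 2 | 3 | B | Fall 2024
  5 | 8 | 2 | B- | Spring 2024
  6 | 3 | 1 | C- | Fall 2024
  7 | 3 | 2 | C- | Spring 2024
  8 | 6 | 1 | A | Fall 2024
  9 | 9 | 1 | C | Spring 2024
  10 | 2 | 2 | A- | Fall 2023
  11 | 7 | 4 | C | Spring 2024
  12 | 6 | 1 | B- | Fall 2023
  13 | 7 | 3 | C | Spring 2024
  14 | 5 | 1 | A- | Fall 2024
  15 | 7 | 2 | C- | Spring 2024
SELECT name, major FROM students WHERE major <> 'Engineering'

Execution result:
name | major
Olivia Williams | Mathematics
Carol Miller | Physics
Quinn Brown | Physics
Tina Miller | Mathematics
Rose Martinez | Biology
Ivy Jones | Computer Science
Olivia Martinez | Mathematics
Kate Williams | Computer Science
Grace Davis | Physics
Frank Wilson | Chemistry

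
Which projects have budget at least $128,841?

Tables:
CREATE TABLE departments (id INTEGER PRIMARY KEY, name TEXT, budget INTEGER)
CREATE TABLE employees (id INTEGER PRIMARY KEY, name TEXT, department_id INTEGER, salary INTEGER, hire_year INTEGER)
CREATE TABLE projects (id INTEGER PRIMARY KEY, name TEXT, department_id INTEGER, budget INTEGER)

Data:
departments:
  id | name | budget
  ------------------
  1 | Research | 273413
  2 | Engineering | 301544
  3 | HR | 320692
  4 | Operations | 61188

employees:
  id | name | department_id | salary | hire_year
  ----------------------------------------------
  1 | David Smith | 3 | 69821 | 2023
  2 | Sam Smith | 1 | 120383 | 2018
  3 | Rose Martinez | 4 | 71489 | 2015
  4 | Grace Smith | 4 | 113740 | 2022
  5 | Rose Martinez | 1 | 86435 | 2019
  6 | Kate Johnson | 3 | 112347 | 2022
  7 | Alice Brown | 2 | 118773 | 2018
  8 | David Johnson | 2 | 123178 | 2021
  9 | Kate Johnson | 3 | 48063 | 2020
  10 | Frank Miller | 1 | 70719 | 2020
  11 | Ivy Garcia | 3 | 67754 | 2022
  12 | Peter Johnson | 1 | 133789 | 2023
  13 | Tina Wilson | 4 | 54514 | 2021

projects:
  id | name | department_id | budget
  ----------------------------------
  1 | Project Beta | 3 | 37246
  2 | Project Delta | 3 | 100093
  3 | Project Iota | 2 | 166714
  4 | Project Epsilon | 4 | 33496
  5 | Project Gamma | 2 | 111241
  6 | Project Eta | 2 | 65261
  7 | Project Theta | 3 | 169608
SELECT name, budget FROM projects WHERE budget >= 128841

Execution result:
name | budget
Project Iota | 166714
Project Theta | 169608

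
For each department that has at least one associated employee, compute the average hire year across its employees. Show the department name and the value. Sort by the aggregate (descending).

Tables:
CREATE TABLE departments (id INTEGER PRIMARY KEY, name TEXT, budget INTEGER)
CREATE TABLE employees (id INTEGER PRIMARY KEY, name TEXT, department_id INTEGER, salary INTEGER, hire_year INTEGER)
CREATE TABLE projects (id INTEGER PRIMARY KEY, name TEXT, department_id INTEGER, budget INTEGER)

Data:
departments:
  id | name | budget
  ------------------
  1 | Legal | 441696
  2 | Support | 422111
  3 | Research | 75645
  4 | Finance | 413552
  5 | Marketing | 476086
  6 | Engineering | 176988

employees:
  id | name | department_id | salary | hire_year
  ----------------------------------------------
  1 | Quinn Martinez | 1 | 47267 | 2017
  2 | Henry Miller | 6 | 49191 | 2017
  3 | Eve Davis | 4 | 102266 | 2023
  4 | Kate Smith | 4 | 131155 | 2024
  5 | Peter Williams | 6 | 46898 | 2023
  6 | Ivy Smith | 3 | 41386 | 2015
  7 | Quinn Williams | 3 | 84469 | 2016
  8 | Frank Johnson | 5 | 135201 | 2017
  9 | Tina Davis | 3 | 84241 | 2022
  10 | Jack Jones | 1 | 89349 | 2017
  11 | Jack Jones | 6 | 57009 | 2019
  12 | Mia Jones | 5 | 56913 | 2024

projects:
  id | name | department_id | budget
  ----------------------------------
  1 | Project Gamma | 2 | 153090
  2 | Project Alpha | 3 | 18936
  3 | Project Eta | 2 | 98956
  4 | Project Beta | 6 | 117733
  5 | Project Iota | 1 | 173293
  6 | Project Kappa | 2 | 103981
SELECT p.name, AVG(c.hire_year) AS avg_hire_year FROM employees c JOIN departments p ON c.department_id = p.id GROUP BY p.id, p.name ORDER BY avg_hire_year DESC

Execution result:
name | avg_hire_year
Finance | 2023.50
Marketing | 2020.50
Engineering | 2019.67
Research | 2017.67
Legal | 2017.00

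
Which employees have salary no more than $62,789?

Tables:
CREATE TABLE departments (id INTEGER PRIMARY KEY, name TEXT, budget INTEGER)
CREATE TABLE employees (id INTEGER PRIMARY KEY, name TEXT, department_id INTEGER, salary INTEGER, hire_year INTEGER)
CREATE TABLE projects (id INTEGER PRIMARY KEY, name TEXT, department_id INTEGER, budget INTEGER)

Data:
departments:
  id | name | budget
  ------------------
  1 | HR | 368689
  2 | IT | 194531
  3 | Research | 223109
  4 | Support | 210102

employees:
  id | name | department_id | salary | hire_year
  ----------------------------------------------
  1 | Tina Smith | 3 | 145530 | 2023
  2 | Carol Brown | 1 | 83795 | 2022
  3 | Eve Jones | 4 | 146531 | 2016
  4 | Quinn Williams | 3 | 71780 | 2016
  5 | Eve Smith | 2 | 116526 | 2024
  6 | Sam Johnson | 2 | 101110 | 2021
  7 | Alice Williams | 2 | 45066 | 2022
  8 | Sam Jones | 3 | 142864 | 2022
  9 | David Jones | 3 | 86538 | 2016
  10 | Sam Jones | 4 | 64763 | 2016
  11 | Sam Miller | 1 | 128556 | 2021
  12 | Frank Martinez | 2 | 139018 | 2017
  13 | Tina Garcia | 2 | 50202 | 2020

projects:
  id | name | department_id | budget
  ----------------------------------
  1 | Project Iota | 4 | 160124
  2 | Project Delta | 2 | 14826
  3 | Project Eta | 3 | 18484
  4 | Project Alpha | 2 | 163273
SELECT name, salary FROM employees WHERE salary <= 62789

Execution result:
name | salary
Alice Williams | 45066
Tina Garcia | 50202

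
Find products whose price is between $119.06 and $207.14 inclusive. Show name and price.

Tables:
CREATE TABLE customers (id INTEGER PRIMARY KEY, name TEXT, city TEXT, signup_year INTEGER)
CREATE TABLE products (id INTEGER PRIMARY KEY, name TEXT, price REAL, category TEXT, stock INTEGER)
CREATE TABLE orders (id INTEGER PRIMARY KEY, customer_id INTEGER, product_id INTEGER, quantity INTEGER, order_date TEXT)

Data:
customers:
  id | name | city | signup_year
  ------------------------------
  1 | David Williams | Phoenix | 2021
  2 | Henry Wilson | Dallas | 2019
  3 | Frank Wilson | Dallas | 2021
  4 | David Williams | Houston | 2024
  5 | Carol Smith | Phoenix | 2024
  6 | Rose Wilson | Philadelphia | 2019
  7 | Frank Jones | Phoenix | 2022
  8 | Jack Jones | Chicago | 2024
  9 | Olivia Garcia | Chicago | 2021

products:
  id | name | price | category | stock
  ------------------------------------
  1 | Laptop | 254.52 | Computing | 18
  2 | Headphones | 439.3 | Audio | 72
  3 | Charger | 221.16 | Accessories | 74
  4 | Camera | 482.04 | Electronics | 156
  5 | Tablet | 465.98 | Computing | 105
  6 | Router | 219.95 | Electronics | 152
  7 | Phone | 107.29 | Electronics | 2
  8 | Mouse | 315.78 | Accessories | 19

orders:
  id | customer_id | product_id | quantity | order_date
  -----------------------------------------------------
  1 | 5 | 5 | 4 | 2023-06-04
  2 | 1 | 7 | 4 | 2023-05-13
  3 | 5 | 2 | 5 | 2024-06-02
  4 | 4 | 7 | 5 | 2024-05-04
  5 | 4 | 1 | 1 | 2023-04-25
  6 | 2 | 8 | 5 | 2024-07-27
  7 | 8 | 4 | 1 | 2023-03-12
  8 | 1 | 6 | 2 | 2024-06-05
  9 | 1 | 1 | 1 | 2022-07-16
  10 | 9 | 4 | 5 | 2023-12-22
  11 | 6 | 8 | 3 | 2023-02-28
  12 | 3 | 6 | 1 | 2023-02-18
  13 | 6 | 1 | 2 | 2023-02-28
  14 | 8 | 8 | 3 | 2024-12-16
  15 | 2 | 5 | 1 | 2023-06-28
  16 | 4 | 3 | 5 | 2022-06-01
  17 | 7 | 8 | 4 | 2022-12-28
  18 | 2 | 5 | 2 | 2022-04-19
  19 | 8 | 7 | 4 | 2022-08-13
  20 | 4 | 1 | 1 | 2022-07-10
SELECT name, price FROM products WHERE price BETWEEN 119.06 AND 207.14

Execution result:
(no rows)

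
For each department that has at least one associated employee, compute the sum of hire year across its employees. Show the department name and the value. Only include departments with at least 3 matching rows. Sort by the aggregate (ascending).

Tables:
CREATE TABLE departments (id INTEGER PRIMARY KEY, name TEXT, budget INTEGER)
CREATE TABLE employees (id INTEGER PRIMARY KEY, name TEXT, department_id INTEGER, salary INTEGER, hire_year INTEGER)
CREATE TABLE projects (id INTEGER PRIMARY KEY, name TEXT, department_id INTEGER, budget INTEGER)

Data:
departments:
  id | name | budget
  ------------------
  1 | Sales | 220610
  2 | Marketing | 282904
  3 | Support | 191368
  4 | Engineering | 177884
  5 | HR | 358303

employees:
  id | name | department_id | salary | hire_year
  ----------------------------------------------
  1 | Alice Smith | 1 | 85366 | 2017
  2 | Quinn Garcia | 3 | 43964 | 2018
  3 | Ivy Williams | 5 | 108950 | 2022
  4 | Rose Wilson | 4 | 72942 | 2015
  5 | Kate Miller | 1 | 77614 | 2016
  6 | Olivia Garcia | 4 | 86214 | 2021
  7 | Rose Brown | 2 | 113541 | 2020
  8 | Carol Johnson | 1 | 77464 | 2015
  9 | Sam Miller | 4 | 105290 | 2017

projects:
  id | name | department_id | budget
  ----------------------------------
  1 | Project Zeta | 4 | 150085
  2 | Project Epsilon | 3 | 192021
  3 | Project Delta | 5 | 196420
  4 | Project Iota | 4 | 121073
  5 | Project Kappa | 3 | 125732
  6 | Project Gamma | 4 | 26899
SELECT p.name, SUM(c.hire_year) AS sum_hire_year FROM employees c JOIN departments p ON c.department_id = p.id GROUP BY p.id, p.name HAVING COUNT(*) >= 3 ORDER BY sum_hire_year ASC

Execution result:
name | sum_hire_year
Sales | 6048
Engineering | 6053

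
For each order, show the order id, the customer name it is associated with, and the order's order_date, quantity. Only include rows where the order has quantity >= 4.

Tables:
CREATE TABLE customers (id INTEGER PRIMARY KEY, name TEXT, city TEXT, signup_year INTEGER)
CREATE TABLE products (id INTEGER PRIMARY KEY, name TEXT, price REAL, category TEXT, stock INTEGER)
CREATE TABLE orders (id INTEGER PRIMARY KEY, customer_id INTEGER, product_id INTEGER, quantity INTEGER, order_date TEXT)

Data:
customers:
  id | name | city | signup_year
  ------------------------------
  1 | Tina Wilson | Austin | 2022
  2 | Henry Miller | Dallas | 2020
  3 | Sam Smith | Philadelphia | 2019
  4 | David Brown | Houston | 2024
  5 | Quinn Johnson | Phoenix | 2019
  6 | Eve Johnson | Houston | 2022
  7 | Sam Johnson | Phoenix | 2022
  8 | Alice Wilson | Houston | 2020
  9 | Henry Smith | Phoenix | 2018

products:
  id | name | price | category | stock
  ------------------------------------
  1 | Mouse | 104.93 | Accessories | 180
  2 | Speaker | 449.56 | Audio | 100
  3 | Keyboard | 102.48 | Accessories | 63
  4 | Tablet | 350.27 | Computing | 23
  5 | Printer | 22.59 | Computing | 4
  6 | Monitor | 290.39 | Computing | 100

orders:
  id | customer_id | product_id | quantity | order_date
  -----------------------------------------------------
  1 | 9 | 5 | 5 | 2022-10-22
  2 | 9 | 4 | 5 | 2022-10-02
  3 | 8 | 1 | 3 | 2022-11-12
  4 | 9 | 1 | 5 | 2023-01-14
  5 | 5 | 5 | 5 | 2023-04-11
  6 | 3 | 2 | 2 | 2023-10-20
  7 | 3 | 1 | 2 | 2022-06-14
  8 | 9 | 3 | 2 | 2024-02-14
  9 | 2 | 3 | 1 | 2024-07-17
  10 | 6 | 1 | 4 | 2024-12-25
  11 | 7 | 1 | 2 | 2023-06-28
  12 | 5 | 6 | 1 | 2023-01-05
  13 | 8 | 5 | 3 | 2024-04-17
SELECT c.id, p.name AS customer, c.order_date, c.quantity FROM orders c JOIN customers p ON c.customer_id = p.id WHERE c.quantity >= 4

Execution result:
id | customer | order_date | quantity
1 | Henry Smith | 2022-10-22 | 5
2 | Henry Smith | 2022-10-02 | 5
4 | Henry Smith | 2023-01-14 | 5
5 | Quinn Johnson | 2023-04-11 | 5
10 | Eve Johnson | 2024-12-25 | 4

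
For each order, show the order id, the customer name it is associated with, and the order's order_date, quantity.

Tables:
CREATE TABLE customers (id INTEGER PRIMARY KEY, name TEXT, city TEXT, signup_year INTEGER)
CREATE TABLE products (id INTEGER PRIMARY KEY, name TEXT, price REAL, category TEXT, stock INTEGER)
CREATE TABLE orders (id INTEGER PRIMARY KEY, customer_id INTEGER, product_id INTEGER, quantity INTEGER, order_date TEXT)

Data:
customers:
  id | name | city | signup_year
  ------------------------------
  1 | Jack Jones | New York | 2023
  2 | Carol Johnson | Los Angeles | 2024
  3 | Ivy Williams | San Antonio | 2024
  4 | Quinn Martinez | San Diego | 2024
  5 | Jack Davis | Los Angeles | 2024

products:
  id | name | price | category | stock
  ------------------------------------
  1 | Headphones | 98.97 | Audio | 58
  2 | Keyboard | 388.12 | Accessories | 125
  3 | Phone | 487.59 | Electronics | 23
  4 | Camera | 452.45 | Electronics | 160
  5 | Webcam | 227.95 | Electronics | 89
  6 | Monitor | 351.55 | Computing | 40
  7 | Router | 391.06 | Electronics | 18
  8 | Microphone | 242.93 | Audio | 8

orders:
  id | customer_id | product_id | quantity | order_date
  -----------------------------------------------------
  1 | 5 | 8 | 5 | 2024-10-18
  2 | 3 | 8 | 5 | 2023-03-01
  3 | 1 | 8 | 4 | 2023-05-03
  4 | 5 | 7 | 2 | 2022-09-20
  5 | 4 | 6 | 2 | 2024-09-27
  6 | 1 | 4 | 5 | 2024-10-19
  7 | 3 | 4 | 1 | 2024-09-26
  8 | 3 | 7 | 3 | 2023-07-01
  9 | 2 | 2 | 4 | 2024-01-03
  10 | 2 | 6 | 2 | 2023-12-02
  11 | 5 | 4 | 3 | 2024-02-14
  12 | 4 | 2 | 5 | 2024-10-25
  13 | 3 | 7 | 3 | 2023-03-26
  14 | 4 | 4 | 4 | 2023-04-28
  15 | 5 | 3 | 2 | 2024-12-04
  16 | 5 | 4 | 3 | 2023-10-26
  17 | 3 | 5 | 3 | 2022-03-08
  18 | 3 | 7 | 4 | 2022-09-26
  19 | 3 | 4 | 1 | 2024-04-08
SELECT c.id, p.name AS customer, c.order_date, c.quantity FROM orders c JOIN customers p ON c.customer_id = p.id

Execution result:
id | customer | order_date | quantity
1 | Jack Davis | 2024-10-18 | 5
2 | Ivy Williams | 2023-03-01 | 5
3 | Jack Jones | 2023-05-03 | 4
4 | Jack Davis | 2022-09-20 | 2
5 | Quinn Martinez | 2024-09-27 | 2
6 | Jack Jones | 2024-10-19 | 5
7 | Ivy Williams | 2024-09-26 | 1
8 | Ivy Williams | 2023-07-01 | 3
9 | Carol Johnson | 2024-01-03 | 4
10 | Carol Johnson | 2023-12-02 | 2
11 | Jack Davis | 2024-02-14 | 3
12 | Quinn Martinez | 2024-10-25 | 5
13 | Ivy Williams | 2023-03-26 | 3
14 | Quinn Martinez | 2023-04-28 | 4
15 | Jack Davis | 2024-12-04 | 2
16 | Jack Davis | 2023-10-26 | 3
17 | Ivy Williams | 2022-03-08 | 3
18 | Ivy Williams | 2022-09-26 | 4
19 | Ivy Williams | 2024-04-08 | 1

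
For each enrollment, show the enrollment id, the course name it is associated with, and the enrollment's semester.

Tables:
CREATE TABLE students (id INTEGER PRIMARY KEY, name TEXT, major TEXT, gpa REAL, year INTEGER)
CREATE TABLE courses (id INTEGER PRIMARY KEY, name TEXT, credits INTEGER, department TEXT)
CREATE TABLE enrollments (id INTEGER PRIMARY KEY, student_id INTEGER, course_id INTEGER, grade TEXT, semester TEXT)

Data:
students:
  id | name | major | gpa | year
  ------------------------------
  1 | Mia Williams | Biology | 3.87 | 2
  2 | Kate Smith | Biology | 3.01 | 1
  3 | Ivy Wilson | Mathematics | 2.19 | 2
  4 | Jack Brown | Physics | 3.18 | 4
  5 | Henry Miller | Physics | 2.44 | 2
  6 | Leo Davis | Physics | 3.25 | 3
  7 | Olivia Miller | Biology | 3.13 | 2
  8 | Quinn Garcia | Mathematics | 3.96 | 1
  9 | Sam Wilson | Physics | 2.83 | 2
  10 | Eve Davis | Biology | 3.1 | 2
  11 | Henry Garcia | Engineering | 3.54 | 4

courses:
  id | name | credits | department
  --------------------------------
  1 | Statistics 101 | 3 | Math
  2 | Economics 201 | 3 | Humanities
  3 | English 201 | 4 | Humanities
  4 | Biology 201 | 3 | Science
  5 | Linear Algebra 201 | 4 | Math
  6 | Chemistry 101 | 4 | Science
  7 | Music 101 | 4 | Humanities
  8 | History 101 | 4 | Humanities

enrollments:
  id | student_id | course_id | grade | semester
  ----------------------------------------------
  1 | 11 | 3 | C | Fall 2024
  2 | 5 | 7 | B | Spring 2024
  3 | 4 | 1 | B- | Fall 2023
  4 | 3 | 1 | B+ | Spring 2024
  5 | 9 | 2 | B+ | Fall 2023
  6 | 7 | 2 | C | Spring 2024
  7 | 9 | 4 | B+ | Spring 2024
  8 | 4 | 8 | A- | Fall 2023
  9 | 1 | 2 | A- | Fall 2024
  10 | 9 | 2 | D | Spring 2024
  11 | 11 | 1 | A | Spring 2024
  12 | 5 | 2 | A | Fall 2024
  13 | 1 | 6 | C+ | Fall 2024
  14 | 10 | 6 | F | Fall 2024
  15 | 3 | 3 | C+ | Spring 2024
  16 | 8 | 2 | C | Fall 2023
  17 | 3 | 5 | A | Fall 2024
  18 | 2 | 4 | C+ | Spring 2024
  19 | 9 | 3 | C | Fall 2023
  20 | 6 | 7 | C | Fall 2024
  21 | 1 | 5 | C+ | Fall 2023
SELECT c.id, p.name AS course, c.semester FROM enrollments c JOIN courses p ON c.course_id = p.id

Execution result:
id | course | semester
1 | English 201 | Fall 2024
2 | Music 101 | Spring 2024
3 | Statistics 101 | Fall 2023
4 | Statistics 101 | Spring 2024
5 | Economics 201 | Fall 2023
6 | Economics 201 | Spring 2024
7 | Biology 201 | Spring 2024
8 | History 101 | Fall 2023
9 | Economics 201 | Fall 2024
10 | Economics 201 | Spring 2024
11 | Statistics 101 | Spring 2024
12 | Economics 201 | Fall 2024
13 | Chemistry 101 | Fall 2024
14 | Chemistry 101 | Fall 2024
15 | English 201 | Spring 2024
16 | Economics 201 | Fall 2023
17 | Linear Algebra 201 | Fall 2024
18 | Biology 201 | Spring 2024
19 | English 201 | Fall 2023
20 | Music 101 | Fall 2024
21 | Linear Algebra 201 | Fall 2023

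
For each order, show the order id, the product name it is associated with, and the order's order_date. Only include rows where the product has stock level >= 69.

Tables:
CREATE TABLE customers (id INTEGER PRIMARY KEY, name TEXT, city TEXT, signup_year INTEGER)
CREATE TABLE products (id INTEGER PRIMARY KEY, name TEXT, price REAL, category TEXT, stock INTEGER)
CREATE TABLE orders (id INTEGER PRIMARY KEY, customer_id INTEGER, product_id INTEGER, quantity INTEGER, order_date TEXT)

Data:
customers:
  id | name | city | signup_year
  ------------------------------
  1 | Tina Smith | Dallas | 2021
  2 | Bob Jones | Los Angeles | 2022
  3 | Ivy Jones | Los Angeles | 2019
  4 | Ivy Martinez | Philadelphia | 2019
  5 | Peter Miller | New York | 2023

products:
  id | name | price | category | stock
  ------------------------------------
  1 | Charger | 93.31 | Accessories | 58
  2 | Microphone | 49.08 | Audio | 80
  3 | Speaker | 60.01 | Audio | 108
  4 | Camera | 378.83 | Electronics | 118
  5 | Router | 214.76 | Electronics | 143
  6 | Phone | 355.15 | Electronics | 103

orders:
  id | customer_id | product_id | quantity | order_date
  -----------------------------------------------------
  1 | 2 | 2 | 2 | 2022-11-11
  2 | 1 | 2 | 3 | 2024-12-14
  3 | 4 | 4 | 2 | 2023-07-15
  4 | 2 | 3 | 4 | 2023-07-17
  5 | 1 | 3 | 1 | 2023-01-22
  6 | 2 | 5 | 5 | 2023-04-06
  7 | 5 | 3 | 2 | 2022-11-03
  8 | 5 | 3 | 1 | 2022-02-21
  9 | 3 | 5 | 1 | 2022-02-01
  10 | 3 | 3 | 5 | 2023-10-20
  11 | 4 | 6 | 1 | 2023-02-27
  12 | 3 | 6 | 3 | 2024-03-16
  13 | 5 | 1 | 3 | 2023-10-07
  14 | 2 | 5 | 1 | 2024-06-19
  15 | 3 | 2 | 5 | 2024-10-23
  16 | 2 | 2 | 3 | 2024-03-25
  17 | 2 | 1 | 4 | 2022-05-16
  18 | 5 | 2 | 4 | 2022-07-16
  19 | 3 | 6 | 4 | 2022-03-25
SELECT c.id, p.name AS product, c.order_date FROM orders c JOIN products p ON c.product_id = p.id WHERE p.stock >= 69

Execution result:
id | product | order_date
1 | Microphone | 2022-11-11
2 | Microphone | 2024-12-14
3 | Camera | 2023-07-15
4 | Speaker | 2023-07-17
5 | Speaker | 2023-01-22
6 | Router | 2023-04-06
7 | Speaker | 2022-11-03
8 | Speaker | 2022-02-21
9 | Router | 2022-02-01
10 | Speaker | 2023-10-20
11 | Phone | 2023-02-27
12 | Phone | 2024-03-16
14 | Router | 2024-06-19
15 | Microphone | 2024-10-23
16 | Microphone | 2024-03-25
18 | Microphone | 2022-07-16
19 | Phone | 2022-03-25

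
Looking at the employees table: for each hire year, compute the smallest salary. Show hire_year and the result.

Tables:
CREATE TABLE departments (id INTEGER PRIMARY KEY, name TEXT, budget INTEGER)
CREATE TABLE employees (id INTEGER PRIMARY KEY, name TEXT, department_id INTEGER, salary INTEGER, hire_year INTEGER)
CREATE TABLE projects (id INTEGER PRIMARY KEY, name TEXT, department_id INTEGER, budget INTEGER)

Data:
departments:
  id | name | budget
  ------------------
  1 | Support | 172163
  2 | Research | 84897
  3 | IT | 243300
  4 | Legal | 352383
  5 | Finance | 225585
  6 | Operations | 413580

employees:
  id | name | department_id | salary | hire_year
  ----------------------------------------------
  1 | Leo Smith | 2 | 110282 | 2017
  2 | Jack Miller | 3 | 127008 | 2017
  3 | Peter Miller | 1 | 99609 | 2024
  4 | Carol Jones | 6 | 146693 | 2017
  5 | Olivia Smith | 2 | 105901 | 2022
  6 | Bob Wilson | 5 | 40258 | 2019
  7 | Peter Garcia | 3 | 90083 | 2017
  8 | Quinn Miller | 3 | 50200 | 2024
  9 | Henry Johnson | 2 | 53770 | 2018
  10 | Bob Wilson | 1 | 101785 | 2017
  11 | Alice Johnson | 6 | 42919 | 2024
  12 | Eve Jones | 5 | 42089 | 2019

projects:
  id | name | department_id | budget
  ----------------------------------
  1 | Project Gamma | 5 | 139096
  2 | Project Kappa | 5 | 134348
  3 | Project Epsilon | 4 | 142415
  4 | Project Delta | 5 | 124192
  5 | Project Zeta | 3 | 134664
SELECT hire_year, MIN(salary) AS min_salary FROM employees GROUP BY hire_year

Execution result:
hire_year | min_salary
2017 | 90083
2018 | 53770
2019 | 40258
2022 | 105901
2024 | 42919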